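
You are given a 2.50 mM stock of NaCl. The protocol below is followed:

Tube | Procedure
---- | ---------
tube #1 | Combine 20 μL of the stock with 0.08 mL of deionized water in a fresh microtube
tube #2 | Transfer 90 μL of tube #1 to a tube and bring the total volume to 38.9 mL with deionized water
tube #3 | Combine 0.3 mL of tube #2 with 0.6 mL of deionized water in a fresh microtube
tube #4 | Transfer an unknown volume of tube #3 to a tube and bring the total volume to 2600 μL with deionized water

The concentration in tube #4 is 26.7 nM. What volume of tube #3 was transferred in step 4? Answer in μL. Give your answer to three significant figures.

Step 1: 20 μL + 0.08 mL = 100 μL total → factor 100/20 = 5
Step 2: 90 μL brought to 38.9 mL → factor 38900/90 = 432.22
Step 3: 0.3 mL + 0.6 mL = 0.9 mL total → factor 0.9/0.3 = 3
Step 4: v brought to 2600 μL → factor = 2600 μL/v
Product of known-step factors = 6483.3
Overall factor = 2.50 mM / (26.7 nM) = 93633
Step-4 factor = 93633 / 6483.3 = 14.442
v = 2600 μL / 14.442 = 180 μL

180 μL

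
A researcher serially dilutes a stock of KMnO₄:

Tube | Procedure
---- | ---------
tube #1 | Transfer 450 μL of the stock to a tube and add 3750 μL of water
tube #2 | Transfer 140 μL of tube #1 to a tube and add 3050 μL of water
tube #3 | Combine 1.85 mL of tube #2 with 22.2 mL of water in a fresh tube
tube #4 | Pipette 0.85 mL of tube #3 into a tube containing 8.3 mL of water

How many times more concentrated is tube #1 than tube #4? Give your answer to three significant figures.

Step 1: 450 μL + 3750 μL = 4200 μL total → factor 4200/450 = 9.3333
Step 2: 140 μL + 3050 μL = 3190 μL total → factor 3190/140 = 22.786
Step 3: 1.85 mL + 22.2 mL = 24.05 mL total → factor 24.05/1.85 = 13
Step 4: 0.85 mL + 8.3 mL = 9.15 mL total → factor 9.15/0.85 = 10.765
Dilution factor to tube #1 = 9.3333; to tube #4 = 29761
[tube #1]/[tube #4] = (factor to tube #4)/(factor to tube #1) = 29761/9.3333 = 3.19 × 10^3

3.19 × 10^3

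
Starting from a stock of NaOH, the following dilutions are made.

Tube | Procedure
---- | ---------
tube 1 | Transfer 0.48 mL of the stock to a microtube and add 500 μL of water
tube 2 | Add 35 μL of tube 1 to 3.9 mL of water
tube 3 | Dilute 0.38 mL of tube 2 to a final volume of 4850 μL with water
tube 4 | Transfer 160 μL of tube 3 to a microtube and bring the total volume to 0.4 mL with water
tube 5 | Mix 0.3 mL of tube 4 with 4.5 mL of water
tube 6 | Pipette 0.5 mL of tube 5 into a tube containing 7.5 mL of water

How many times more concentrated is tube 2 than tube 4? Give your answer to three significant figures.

31.9

Step 1: 0.48 mL + 500 μL = 0.98 mL total → factor 0.98/0.48 = 2.0417
Step 2: 35 μL + 3.9 mL = 3935 μL total → factor 3935/35 = 112.43
Step 3: 0.38 mL brought to 4850 μL → factor 4.85/0.38 = 12.763
Step 4: 160 μL brought to 0.4 mL → factor 400/160 = 2.5
Dilution factor to tube 2 = 229.54; to tube 4 = 7324.2
[tube 2]/[tube 4] = (factor to tube 4)/(factor to tube 2) = 7324.2/229.54 = 31.9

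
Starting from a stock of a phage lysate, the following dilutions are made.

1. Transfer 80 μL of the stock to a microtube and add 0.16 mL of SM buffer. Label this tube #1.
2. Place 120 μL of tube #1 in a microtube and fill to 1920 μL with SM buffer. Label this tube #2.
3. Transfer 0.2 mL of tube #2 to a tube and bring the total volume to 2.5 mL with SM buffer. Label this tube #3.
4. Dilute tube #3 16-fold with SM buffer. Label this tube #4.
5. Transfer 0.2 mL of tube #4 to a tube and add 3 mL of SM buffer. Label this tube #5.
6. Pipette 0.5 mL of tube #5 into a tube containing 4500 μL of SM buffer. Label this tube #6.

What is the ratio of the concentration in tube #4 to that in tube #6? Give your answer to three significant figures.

Step 1: 80 μL + 0.16 mL = 240 μL total → factor 240/80 = 3
Step 2: 120 μL brought to 1920 μL → factor 1920/120 = 16
Step 3: 0.2 mL brought to 2.5 mL → factor 2.5/0.2 = 12.5
Step 4: 16-fold → factor 16
Step 5: 0.2 mL + 3 mL = 3.2 mL total → factor 3.2/0.2 = 16
Step 6: 0.5 mL + 4500 μL = 5 mL total → factor 5/0.5 = 10
Dilution factor to tube #4 = 9600; to tube #6 = 1.536 × 10^6
[tube #4]/[tube #6] = (factor to tube #6)/(factor to tube #4) = 1.536 × 10^6/9600 = 160

160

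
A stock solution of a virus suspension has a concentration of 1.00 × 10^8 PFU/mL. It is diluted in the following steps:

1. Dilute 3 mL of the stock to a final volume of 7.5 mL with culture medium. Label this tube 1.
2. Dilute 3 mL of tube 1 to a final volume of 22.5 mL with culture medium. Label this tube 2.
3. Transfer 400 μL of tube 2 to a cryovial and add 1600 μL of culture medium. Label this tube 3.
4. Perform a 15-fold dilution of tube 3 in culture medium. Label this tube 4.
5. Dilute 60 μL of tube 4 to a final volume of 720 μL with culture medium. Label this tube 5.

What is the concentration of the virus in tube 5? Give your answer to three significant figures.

Step 1: 3 mL brought to 7.5 mL → factor 7.5/3 = 2.5
Step 2: 3 mL brought to 22.5 mL → factor 22.5/3 = 7.5
Step 3: 400 μL + 1600 μL = 2000 μL total → factor 2000/400 = 5
Step 4: 15-fold → factor 15
Step 5: 60 μL brought to 720 μL → factor 720/60 = 12
Overall dilution factor = 2.5 × 7.5 × 5 × 15 × 12 = 16875
Final = 1.00 × 10^8 PFU/mL / 16875 = 5.93 × 10^3 PFU/mL

5.93 × 10^3 PFU/mL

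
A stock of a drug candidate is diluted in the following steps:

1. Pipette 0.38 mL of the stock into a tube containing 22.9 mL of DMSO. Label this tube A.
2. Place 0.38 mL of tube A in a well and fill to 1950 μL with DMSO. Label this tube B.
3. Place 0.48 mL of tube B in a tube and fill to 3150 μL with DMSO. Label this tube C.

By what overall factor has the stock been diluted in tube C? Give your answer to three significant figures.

2.06 × 10^3

Step 1: 0.38 mL + 22.9 mL = 23.28 mL total → factor 23.28/0.38 = 61.263
Step 2: 0.38 mL brought to 1950 μL → factor 1.95/0.38 = 5.1316
Step 3: 0.48 mL brought to 3150 μL → factor 3.15/0.48 = 6.5625
Overall dilution factor = 61.263 × 5.1316 × 6.5625 = 2063.1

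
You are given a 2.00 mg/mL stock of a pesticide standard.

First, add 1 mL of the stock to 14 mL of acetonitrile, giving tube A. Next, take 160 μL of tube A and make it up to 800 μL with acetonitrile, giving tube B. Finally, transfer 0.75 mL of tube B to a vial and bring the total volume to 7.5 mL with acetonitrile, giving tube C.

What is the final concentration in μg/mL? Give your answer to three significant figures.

Step 1: 1 mL + 14 mL = 15 mL total → factor 15/1 = 15
Step 2: 160 μL brought to 800 μL → factor 800/160 = 5
Step 3: 0.75 mL brought to 7.5 mL → factor 7.5/0.75 = 10
Overall dilution factor = 15 × 5 × 10 = 750
Final = 2.00 mg/mL / 750 = 0.002667 mg/mL = 2.67 μg/mL

2.67 μg/mL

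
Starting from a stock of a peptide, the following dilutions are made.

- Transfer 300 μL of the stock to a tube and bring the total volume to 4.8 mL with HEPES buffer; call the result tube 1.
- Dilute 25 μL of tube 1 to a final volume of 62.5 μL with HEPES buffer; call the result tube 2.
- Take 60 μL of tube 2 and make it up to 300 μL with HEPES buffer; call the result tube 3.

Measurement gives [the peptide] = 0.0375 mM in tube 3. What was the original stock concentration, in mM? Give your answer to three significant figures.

7.50 mM

Step 1: 300 μL brought to 4.8 mL → factor 4800/300 = 16
Step 2: 25 μL brought to 62.5 μL → factor 62.5/25 = 2.5
Step 3: 60 μL brought to 300 μL → factor 300/60 = 5
Overall dilution factor = 16 × 2.5 × 5 = 200
Stock = 0.0375 mM × 200 = 7.50 mM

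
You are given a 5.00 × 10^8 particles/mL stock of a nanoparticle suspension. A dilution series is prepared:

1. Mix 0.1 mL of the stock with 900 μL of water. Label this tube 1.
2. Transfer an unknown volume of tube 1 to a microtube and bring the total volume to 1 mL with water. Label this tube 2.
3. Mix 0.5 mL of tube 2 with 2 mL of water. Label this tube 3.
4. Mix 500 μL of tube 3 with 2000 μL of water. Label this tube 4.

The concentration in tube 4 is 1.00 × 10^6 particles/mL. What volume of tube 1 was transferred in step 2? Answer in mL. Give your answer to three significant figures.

0.500 mL

Step 1: 0.1 mL + 900 μL = 1 mL total → factor 1/0.1 = 10
Step 2: v brought to 1 mL → factor = 1 mL/v
Step 3: 0.5 mL + 2 mL = 2.5 mL total → factor 2.5/0.5 = 5
Step 4: 500 μL + 2000 μL = 2500 μL total → factor 2500/500 = 5
Product of known-step factors = 250
Overall factor = 5.00 × 10^8 particles/mL / (1.00 × 10^6 particles/mL) = 500
Step-2 factor = 500 / 250 = 2
v = 1 mL / 2 = 0.500 mL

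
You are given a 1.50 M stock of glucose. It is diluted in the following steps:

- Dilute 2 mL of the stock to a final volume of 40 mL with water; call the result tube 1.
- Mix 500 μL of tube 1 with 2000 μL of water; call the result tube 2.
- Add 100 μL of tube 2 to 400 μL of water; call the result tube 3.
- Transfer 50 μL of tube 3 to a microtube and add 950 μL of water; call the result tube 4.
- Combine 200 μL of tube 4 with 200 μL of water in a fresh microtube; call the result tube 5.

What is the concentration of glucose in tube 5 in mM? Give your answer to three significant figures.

Step 1: 2 mL brought to 40 mL → factor 40/2 = 20
Step 2: 500 μL + 2000 μL = 2500 μL total → factor 2500/500 = 5
Step 3: 100 μL + 400 μL = 500 μL total → factor 500/100 = 5
Step 4: 50 μL + 950 μL = 1000 μL total → factor 1000/50 = 20
Step 5: 200 μL + 200 μL = 400 μL total → factor 400/200 = 2
Overall dilution factor = 20 × 5 × 5 × 20 × 2 = 20000
Final = 1.50 M / 20000 = 7.500 × 10^-5 M = 0.0750 mM

0.0750 mM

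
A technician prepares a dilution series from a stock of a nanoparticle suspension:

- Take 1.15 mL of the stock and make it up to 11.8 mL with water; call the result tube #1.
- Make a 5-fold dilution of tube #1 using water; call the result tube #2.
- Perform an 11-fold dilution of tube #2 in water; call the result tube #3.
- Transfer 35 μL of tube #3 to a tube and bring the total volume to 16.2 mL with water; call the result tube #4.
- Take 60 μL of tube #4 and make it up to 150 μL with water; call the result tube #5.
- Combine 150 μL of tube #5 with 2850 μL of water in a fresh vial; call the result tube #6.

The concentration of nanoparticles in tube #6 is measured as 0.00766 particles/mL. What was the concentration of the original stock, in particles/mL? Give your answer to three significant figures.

Step 1: 1.15 mL brought to 11.8 mL → factor 11.8/1.15 = 10.261
Step 2: 5-fold → factor 5
Step 3: 11-fold → factor 11
Step 4: 35 μL brought to 16.2 mL → factor 16200/35 = 462.86
Step 5: 60 μL brought to 150 μL → factor 150/60 = 2.5
Step 6: 150 μL + 2850 μL = 3000 μL total → factor 3000/150 = 20
Overall dilution factor = 10.261 × 5 × 11 × 462.86 × 2.5 × 20 = 1.3061 × 10^7
Stock = 0.00766 particles/mL × 1.3061 × 10^7 = 1.00 × 10^5 particles/mL

1.00 × 10^5 particles/mL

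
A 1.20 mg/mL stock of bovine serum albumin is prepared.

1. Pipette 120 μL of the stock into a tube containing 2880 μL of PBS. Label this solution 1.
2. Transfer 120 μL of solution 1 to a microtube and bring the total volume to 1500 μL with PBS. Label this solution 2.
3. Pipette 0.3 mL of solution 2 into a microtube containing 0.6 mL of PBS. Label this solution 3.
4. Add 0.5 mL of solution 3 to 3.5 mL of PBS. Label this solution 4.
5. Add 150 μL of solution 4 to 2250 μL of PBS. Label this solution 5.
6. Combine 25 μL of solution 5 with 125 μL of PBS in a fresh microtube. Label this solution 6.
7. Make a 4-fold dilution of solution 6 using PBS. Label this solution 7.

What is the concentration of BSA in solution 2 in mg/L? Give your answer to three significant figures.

Step 1: 120 μL + 2880 μL = 3000 μL total → factor 3000/120 = 25
Step 2: 120 μL brought to 1500 μL → factor 1500/120 = 12.5
Dilution factor through solution 2 = 25 × 12.5 = 312.5
[solution 2] = 1.20 mg/mL / 312.5 = 0.003840 mg/mL = 3.84 mg/L

3.84 mg/L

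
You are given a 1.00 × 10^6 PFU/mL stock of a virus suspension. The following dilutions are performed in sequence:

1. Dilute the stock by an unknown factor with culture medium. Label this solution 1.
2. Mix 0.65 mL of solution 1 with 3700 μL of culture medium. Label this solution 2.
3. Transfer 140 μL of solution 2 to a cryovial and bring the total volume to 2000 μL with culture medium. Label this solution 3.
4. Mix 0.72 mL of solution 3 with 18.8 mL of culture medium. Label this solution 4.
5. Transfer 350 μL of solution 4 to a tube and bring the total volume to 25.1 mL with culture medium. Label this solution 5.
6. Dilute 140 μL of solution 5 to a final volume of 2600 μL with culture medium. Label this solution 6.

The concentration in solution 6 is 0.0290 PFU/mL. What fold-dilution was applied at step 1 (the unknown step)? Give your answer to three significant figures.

9.99-fold

Step 1: unknown factor x
Step 2: 0.65 mL + 3700 μL = 4.35 mL total → factor 4.35/0.65 = 6.6923
Step 3: 140 μL brought to 2000 μL → factor 2000/140 = 14.286
Step 4: 0.72 mL + 18.8 mL = 19.52 mL total → factor 19.52/0.72 = 27.111
Step 5: 350 μL brought to 25.1 mL → factor 25100/350 = 71.714
Step 6: 140 μL brought to 2600 μL → factor 2600/140 = 18.571
Product of known-step factors = 3.452 × 10^6
Overall factor = 1.00 × 10^6 PFU/mL / (0.0290 PFU/mL) = 3.4483 × 10^7
x = 3.4483 × 10^7 / 3.452 × 10^6 = 9.99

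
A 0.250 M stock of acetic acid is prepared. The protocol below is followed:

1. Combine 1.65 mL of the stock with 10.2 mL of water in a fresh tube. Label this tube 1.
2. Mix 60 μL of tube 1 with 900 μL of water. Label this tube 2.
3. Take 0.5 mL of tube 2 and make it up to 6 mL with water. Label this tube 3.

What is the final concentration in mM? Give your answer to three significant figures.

0.181 mM

Step 1: 1.65 mL + 10.2 mL = 11.85 mL total → factor 11.85/1.65 = 7.1818
Step 2: 60 μL + 900 μL = 960 μL total → factor 960/60 = 16
Step 3: 0.5 mL brought to 6 mL → factor 6/0.5 = 12
Overall dilution factor = 7.1818 × 16 × 12 = 1378.9
Final = 0.250 M / 1378.9 = 0.0001813 M = 0.181 mM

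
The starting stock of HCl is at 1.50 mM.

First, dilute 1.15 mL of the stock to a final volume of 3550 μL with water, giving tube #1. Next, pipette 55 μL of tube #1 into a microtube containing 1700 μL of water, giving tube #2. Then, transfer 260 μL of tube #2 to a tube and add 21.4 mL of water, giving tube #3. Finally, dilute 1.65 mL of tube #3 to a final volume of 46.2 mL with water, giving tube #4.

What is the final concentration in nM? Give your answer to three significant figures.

6.53 nM

Step 1: 1.15 mL brought to 3550 μL → factor 3.55/1.15 = 3.087
Step 2: 55 μL + 1700 μL = 1755 μL total → factor 1755/55 = 31.909
Step 3: 260 μL + 21.4 mL = 21660 μL total → factor 21660/260 = 83.308
Step 4: 1.65 mL brought to 46.2 mL → factor 46.2/1.65 = 28
Overall dilution factor = 3.087 × 31.909 × 83.308 × 28 = 2.2977 × 10^5
Final = 1.50 mM / 2.2977 × 10^5 = 6.528 × 10^-6 mM = 6.53 nM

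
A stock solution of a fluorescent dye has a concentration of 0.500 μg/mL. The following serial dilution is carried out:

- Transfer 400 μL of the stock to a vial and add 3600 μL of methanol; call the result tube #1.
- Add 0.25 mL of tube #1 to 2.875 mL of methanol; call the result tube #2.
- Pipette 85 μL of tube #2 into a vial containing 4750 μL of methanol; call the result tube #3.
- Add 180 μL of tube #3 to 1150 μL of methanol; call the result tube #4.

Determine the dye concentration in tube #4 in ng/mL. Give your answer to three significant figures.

Step 1: 400 μL + 3600 μL = 4000 μL total → factor 4000/400 = 10
Step 2: 0.25 mL + 2.875 mL = 3.125 mL total → factor 3.125/0.25 = 12.5
Step 3: 85 μL + 4750 μL = 4835 μL total → factor 4835/85 = 56.882
Step 4: 180 μL + 1150 μL = 1330 μL total → factor 1330/180 = 7.3889
Overall dilution factor = 10 × 12.5 × 56.882 × 7.3889 = 52537
Final = 0.500 μg/mL / 52537 = 9.517 × 10^-6 μg/mL = 0.00952 ng/mL

0.00952 ng/mL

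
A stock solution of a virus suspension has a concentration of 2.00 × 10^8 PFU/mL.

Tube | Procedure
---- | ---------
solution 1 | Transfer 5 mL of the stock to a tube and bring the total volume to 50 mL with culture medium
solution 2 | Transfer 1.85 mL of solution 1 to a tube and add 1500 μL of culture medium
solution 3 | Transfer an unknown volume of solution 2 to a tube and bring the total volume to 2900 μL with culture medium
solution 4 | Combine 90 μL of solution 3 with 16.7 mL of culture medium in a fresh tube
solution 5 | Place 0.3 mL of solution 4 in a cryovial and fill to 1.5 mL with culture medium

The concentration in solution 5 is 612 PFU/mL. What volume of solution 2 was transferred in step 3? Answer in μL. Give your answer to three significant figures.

Step 1: 5 mL brought to 50 mL → factor 50/5 = 10
Step 2: 1.85 mL + 1500 μL = 3.35 mL total → factor 3.35/1.85 = 1.8108
Step 3: v brought to 2900 μL → factor = 2900 μL/v
Step 4: 90 μL + 16.7 mL = 16790 μL total → factor 16790/90 = 186.56
Step 5: 0.3 mL brought to 1.5 mL → factor 1.5/0.3 = 5
Product of known-step factors = 16891
Overall factor = 2.00 × 10^8 PFU/mL / (612 PFU/mL) = 3.268 × 10^5
Step-3 factor = 3.268 × 10^5 / 16891 = 19.348
v = 2900 μL / 19.348 = 150 μL

150 μL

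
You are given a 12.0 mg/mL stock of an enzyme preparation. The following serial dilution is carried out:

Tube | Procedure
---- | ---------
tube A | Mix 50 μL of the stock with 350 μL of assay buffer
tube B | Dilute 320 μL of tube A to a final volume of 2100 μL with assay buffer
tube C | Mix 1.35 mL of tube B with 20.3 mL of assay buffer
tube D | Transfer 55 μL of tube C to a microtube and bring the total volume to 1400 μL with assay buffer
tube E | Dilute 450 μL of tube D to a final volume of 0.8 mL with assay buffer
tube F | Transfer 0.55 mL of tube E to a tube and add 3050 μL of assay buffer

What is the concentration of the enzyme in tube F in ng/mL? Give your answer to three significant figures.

48.1 ng/mL

Step 1: 50 μL + 350 μL = 400 μL total → factor 400/50 = 8
Step 2: 320 μL brought to 2100 μL → factor 2100/320 = 6.5625
Step 3: 1.35 mL + 20.3 mL = 21.65 mL total → factor 21.65/1.35 = 16.037
Step 4: 55 μL brought to 1400 μL → factor 1400/55 = 25.455
Step 5: 450 μL brought to 0.8 mL → factor 800/450 = 1.7778
Step 6: 0.55 mL + 3050 μL = 3.6 mL total → factor 3.6/0.55 = 6.5455
Overall dilution factor = 8 × 6.5625 × 16.037 × 25.455 × 1.7778 × 6.5455 = 2.4938 × 10^5
Final = 12.0 mg/mL / 2.4938 × 10^5 = 4.812 × 10^-5 mg/mL = 48.1 ng/mL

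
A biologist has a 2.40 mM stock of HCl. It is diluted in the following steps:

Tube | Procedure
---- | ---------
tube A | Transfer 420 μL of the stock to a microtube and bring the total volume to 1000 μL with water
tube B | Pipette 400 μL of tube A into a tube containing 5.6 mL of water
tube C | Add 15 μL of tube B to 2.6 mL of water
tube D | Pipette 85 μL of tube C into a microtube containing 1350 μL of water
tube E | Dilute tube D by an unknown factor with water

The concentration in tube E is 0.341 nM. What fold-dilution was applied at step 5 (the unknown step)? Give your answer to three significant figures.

67.0-fold

Step 1: 420 μL brought to 1000 μL → factor 1000/420 = 2.381
Step 2: 400 μL + 5.6 mL = 6000 μL total → factor 6000/400 = 15
Step 3: 15 μL + 2.6 mL = 2615 μL total → factor 2615/15 = 174.33
Step 4: 85 μL + 1350 μL = 1435 μL total → factor 1435/85 = 16.882
Step 5: unknown factor x
Product of known-step factors = 1.0511 × 10^5
Overall factor = 2.40 mM / (0.341 nM) = 7.0381 × 10^6
x = 7.0381 × 10^6 / 1.0511 × 10^5 = 67.0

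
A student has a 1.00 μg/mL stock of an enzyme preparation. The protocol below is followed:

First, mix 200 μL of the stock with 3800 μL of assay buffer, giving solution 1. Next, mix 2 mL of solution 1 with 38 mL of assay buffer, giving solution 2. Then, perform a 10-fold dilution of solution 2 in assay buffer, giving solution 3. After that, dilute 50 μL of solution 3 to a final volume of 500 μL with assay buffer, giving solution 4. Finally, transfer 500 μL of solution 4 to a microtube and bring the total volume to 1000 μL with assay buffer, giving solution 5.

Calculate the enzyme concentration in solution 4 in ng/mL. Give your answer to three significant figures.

Step 1: 200 μL + 3800 μL = 4000 μL total → factor 4000/200 = 20
Step 2: 2 mL + 38 mL = 40 mL total → factor 40/2 = 20
Step 3: 10-fold → factor 10
Step 4: 50 μL brought to 500 μL → factor 500/50 = 10
Dilution factor through solution 4 = 20 × 20 × 10 × 10 = 40000
[solution 4] = 1.00 μg/mL / 40000 = 2.500 × 10^-5 μg/mL = 0.0250 ng/mL

0.0250 ng/mL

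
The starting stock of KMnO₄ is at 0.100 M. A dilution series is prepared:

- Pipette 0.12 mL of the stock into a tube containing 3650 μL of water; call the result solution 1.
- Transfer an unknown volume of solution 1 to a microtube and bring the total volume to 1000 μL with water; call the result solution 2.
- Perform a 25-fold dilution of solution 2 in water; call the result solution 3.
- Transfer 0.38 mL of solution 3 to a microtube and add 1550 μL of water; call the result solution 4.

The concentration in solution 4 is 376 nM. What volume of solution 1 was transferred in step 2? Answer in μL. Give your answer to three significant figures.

15.0 μL

Step 1: 0.12 mL + 3650 μL = 3.77 mL total → factor 3.77/0.12 = 31.417
Step 2: v brought to 1000 μL → factor = 1000 μL/v
Step 3: 25-fold → factor 25
Step 4: 0.38 mL + 1550 μL = 1.93 mL total → factor 1.93/0.38 = 5.0789
Product of known-step factors = 3989.1
Overall factor = 0.100 M / (376 nM) = 2.6596 × 10^5
Step-2 factor = 2.6596 × 10^5 / 3989.1 = 66.671
v = 1000 μL / 66.671 = 15.0 μL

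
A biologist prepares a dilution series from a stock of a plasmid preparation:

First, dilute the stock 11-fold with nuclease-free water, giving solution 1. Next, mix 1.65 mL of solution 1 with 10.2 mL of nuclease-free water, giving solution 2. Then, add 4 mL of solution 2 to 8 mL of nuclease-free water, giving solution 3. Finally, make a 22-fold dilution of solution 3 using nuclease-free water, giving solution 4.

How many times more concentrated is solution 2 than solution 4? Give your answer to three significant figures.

Step 1: 11-fold → factor 11
Step 2: 1.65 mL + 10.2 mL = 11.85 mL total → factor 11.85/1.65 = 7.1818
Step 3: 4 mL + 8 mL = 12 mL total → factor 12/4 = 3
Step 4: 22-fold → factor 22
Dilution factor to solution 2 = 79; to solution 4 = 5214
[solution 2]/[solution 4] = (factor to solution 4)/(factor to solution 2) = 5214/79 = 66.0

66.0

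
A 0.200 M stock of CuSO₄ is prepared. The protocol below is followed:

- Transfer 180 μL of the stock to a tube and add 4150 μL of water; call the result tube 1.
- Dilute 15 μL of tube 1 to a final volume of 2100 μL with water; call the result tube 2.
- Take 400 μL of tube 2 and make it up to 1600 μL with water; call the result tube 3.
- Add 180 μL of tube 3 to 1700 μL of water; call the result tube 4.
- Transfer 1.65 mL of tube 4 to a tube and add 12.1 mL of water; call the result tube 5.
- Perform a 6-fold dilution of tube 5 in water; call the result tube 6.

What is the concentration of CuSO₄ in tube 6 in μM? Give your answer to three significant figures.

0.0284 μM

Step 1: 180 μL + 4150 μL = 4330 μL total → factor 4330/180 = 24.056
Step 2: 15 μL brought to 2100 μL → factor 2100/15 = 140
Step 3: 400 μL brought to 1600 μL → factor 1600/400 = 4
Step 4: 180 μL + 1700 μL = 1880 μL total → factor 1880/180 = 10.444
Step 5: 1.65 mL + 12.1 mL = 13.75 mL total → factor 13.75/1.65 = 8.3333
Step 6: 6-fold → factor 6
Overall dilution factor = 24.056 × 140 × 4 × 10.444 × 8.3333 × 6 = 7.0349 × 10^6
Final = 0.200 M / 7.0349 × 10^6 = 2.843 × 10^-8 M = 0.0284 μM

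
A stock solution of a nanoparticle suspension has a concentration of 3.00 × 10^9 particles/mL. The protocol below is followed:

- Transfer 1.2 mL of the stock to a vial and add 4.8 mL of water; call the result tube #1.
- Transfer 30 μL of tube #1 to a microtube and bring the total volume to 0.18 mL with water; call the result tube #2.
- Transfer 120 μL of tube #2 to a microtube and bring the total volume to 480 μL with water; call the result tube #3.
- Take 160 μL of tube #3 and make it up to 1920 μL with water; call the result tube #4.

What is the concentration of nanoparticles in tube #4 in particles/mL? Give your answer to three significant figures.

2.08 × 10^6 particles/mL

Step 1: 1.2 mL + 4.8 mL = 6 mL total → factor 6/1.2 = 5
Step 2: 30 μL brought to 0.18 mL → factor 180/30 = 6
Step 3: 120 μL brought to 480 μL → factor 480/120 = 4
Step 4: 160 μL brought to 1920 μL → factor 1920/160 = 12
Overall dilution factor = 5 × 6 × 4 × 12 = 1440
Final = 3.00 × 10^9 particles/mL / 1440 = 2.08 × 10^6 particles/mL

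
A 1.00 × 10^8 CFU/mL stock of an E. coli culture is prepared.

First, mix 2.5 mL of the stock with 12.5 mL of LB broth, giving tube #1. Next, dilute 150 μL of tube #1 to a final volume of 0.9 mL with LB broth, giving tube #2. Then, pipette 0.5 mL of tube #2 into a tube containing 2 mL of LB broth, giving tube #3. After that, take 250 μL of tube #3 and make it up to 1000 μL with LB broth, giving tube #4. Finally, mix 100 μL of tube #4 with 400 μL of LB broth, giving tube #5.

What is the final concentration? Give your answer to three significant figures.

Step 1: 2.5 mL + 12.5 mL = 15 mL total → factor 15/2.5 = 6
Step 2: 150 μL brought to 0.9 mL → factor 900/150 = 6
Step 3: 0.5 mL + 2 mL = 2.5 mL total → factor 2.5/0.5 = 5
Step 4: 250 μL brought to 1000 μL → factor 1000/250 = 4
Step 5: 100 μL + 400 μL = 500 μL total → factor 500/100 = 5
Overall dilution factor = 6 × 6 × 5 × 4 × 5 = 3600
Final = 1.00 × 10^8 CFU/mL / 3600 = 2.78 × 10^4 CFU/mL

2.78 × 10^4 CFU/mL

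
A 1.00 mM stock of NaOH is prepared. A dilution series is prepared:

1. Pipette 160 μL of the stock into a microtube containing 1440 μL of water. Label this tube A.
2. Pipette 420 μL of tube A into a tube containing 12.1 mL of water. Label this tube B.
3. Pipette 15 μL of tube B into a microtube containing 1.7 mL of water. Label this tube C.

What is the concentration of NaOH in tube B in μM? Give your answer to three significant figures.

3.35 μM

Step 1: 160 μL + 1440 μL = 1600 μL total → factor 1600/160 = 10
Step 2: 420 μL + 12.1 mL = 12520 μL total → factor 12520/420 = 29.81
Dilution factor through tube B = 10 × 29.81 = 298.1
[tube B] = 1.00 mM / 298.1 = 0.003355 mM = 3.35 μM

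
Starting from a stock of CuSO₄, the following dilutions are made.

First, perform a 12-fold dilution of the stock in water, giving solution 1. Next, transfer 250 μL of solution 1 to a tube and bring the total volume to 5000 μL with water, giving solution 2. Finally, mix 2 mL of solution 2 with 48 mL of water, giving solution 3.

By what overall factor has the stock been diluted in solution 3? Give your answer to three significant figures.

Step 1: 12-fold → factor 12
Step 2: 250 μL brought to 5000 μL → factor 5000/250 = 20
Step 3: 2 mL + 48 mL = 50 mL total → factor 50/2 = 25
Overall dilution factor = 12 × 20 × 25 = 6000

6.00 × 10^3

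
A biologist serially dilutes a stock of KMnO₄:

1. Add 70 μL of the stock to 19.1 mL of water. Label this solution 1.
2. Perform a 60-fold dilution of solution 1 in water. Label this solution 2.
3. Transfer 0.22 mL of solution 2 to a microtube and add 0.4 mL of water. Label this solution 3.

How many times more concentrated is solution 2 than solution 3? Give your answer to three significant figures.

2.82

Step 1: 70 μL + 19.1 mL = 19170 μL total → factor 19170/70 = 273.86
Step 2: 60-fold → factor 60
Step 3: 0.22 mL + 0.4 mL = 0.62 mL total → factor 0.62/0.22 = 2.8182
Dilution factor to solution 2 = 16431; to solution 3 = 46307
[solution 2]/[solution 3] = (factor to solution 3)/(factor to solution 2) = 46307/16431 = 2.82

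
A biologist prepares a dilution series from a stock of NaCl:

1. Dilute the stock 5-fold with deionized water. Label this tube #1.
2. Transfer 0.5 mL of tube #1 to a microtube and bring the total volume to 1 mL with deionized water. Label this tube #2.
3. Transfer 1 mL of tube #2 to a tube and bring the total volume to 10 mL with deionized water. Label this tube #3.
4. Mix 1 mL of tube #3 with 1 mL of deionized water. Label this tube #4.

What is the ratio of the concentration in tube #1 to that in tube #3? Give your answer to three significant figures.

Step 1: 5-fold → factor 5
Step 2: 0.5 mL brought to 1 mL → factor 1/0.5 = 2
Step 3: 1 mL brought to 10 mL → factor 10/1 = 10
Dilution factor to tube #1 = 5; to tube #3 = 100
[tube #1]/[tube #3] = (factor to tube #3)/(factor to tube #1) = 100/5 = 20.0

20.0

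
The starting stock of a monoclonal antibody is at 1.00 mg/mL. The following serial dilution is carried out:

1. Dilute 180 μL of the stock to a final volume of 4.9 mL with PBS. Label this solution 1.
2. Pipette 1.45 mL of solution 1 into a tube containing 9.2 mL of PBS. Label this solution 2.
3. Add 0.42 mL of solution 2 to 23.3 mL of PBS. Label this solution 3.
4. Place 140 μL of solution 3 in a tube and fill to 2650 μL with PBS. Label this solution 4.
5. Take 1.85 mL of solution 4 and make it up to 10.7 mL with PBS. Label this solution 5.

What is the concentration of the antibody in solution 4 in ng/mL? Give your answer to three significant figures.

Step 1: 180 μL brought to 4.9 mL → factor 4900/180 = 27.222
Step 2: 1.45 mL + 9.2 mL = 10.65 mL total → factor 10.65/1.45 = 7.3448
Step 3: 0.42 mL + 23.3 mL = 23.72 mL total → factor 23.72/0.42 = 56.476
Step 4: 140 μL brought to 2650 μL → factor 2650/140 = 18.929
Dilution factor through solution 4 = 27.222 × 7.3448 × 56.476 × 18.929 = 2.1374 × 10^5
[solution 4] = 1.00 mg/mL / 2.1374 × 10^5 = 4.679 × 10^-6 mg/mL = 4.68 ng/mL

4.68 ng/mL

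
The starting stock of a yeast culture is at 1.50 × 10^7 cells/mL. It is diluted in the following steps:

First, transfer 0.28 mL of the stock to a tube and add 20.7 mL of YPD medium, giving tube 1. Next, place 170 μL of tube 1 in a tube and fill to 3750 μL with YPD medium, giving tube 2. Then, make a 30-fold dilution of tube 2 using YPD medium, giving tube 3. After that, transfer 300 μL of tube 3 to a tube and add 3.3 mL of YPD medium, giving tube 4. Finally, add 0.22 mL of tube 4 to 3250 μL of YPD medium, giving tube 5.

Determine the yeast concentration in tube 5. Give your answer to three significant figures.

1.60 cells/mL

Step 1: 0.28 mL + 20.7 mL = 20.98 mL total → factor 20.98/0.28 = 74.929
Step 2: 170 μL brought to 3750 μL → factor 3750/170 = 22.059
Step 3: 30-fold → factor 30
Step 4: 300 μL + 3.3 mL = 3600 μL total → factor 3600/300 = 12
Step 5: 0.22 mL + 3250 μL = 3.47 mL total → factor 3.47/0.22 = 15.773
Overall dilution factor = 74.929 × 22.059 × 30 × 12 × 15.773 = 9.3851 × 10^6
Final = 1.50 × 10^7 cells/mL / 9.3851 × 10^6 = 1.60 cells/mL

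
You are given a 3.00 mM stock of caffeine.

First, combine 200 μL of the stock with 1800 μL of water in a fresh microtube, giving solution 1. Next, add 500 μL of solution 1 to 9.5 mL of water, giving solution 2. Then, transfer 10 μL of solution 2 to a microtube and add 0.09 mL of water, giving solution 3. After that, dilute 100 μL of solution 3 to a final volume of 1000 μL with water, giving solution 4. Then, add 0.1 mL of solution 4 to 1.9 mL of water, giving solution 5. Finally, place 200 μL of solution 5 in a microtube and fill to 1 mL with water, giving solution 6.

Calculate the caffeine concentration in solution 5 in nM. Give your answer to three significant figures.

7.50 nM

Step 1: 200 μL + 1800 μL = 2000 μL total → factor 2000/200 = 10
Step 2: 500 μL + 9.5 mL = 10000 μL total → factor 10000/500 = 20
Step 3: 10 μL + 0.09 mL = 100 μL total → factor 100/10 = 10
Step 4: 100 μL brought to 1000 μL → factor 1000/100 = 10
Step 5: 0.1 mL + 1.9 mL = 2 mL total → factor 2/0.1 = 20
Dilution factor through solution 5 = 10 × 20 × 10 × 10 × 20 = 4 × 10^5
[solution 5] = 3.00 mM / 4 × 10^5 = 7.500 × 10^-6 mM = 7.50 nM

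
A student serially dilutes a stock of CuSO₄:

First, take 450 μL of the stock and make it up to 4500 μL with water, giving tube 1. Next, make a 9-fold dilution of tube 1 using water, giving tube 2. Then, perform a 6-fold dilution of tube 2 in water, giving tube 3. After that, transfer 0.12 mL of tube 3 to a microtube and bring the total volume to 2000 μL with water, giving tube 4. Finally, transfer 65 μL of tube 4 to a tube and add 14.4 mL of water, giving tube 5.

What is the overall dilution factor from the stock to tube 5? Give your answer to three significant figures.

Step 1: 450 μL brought to 4500 μL → factor 4500/450 = 10
Step 2: 9-fold → factor 9
Step 3: 6-fold → factor 6
Step 4: 0.12 mL brought to 2000 μL → factor 2/0.12 = 16.667
Step 5: 65 μL + 14.4 mL = 14465 μL total → factor 14465/65 = 222.54
Overall dilution factor = 10 × 9 × 6 × 16.667 × 222.54 = 2.0028 × 10^6

2.00 × 10^6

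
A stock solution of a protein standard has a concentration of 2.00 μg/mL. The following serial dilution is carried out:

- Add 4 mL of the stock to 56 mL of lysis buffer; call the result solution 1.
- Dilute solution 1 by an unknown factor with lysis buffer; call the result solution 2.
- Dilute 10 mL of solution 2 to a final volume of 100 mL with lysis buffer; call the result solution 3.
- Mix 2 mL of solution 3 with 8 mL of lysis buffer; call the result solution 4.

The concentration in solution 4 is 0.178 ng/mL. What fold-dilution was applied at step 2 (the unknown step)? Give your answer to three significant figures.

15.0-fold

Step 1: 4 mL + 56 mL = 60 mL total → factor 60/4 = 15
Step 2: unknown factor x
Step 3: 10 mL brought to 100 mL → factor 100/10 = 10
Step 4: 2 mL + 8 mL = 10 mL total → factor 10/2 = 5
Product of known-step factors = 750
Overall factor = 2.00 μg/mL / (0.178 ng/mL) = 11236
x = 11236 / 750 = 15.0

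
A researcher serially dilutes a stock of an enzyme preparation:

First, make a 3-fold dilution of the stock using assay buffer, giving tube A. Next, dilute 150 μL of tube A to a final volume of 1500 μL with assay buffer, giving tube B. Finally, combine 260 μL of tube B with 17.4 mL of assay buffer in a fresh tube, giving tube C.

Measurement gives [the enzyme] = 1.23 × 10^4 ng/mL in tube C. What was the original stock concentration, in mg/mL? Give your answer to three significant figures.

25.1 mg/mL

Step 1: 3-fold → factor 3
Step 2: 150 μL brought to 1500 μL → factor 1500/150 = 10
Step 3: 260 μL + 17.4 mL = 17660 μL total → factor 17660/260 = 67.923
Overall dilution factor = 3 × 10 × 67.923 = 2037.7
Stock = 1.23 × 10^4 ng/mL × 2037.7 = 2.506 × 10^7 ng/mL = 25.1 mg/mL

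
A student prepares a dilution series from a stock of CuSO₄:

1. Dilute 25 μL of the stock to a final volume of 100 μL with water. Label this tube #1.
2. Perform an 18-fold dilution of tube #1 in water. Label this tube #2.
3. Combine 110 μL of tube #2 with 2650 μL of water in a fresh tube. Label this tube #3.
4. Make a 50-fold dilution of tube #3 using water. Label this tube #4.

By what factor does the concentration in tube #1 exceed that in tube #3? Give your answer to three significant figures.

452

Step 1: 25 μL brought to 100 μL → factor 100/25 = 4
Step 2: 18-fold → factor 18
Step 3: 110 μL + 2650 μL = 2760 μL total → factor 2760/110 = 25.091
Dilution factor to tube #1 = 4; to tube #3 = 1806.5
[tube #1]/[tube #3] = (factor to tube #3)/(factor to tube #1) = 1806.5/4 = 452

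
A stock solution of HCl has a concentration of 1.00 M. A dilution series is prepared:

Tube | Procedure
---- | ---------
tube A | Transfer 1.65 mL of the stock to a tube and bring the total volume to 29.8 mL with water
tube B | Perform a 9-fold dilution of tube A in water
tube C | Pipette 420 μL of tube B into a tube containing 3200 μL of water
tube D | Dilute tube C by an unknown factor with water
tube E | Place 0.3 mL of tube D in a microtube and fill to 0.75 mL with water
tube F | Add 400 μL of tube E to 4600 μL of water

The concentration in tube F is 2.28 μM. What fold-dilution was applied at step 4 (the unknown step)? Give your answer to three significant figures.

Step 1: 1.65 mL brought to 29.8 mL → factor 29.8/1.65 = 18.061
Step 2: 9-fold → factor 9
Step 3: 420 μL + 3200 μL = 3620 μL total → factor 3620/420 = 8.619
Step 4: unknown factor x
Step 5: 0.3 mL brought to 0.75 mL → factor 0.75/0.3 = 2.5
Step 6: 400 μL + 4600 μL = 5000 μL total → factor 5000/400 = 12.5
Product of known-step factors = 43781
Overall factor = 1.00 M / (2.28 μM) = 4.386 × 10^5
x = 4.386 × 10^5 / 43781 = 10.0

10.0-fold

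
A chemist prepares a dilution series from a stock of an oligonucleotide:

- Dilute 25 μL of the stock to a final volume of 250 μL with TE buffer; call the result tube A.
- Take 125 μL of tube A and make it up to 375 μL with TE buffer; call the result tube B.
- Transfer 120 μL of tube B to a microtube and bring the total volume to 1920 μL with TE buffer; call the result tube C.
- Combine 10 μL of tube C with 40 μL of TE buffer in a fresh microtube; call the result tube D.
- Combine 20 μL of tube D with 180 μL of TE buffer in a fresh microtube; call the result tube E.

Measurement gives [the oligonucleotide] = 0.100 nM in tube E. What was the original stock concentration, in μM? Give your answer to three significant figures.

Step 1: 25 μL brought to 250 μL → factor 250/25 = 10
Step 2: 125 μL brought to 375 μL → factor 375/125 = 3
Step 3: 120 μL brought to 1920 μL → factor 1920/120 = 16
Step 4: 10 μL + 40 μL = 50 μL total → factor 50/10 = 5
Step 5: 20 μL + 180 μL = 200 μL total → factor 200/20 = 10
Overall dilution factor = 10 × 3 × 16 × 5 × 10 = 24000
Stock = 0.100 nM × 24000 = 2400 nM = 2.40 μM

2.40 μM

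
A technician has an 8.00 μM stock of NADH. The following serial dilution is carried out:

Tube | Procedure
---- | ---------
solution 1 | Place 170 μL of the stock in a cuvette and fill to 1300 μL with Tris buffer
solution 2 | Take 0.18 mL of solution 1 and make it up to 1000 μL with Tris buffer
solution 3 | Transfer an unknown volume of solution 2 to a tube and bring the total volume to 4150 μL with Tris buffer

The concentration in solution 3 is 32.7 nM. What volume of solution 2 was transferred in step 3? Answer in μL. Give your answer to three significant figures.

721 μL

Step 1: 170 μL brought to 1300 μL → factor 1300/170 = 7.6471
Step 2: 0.18 mL brought to 1000 μL → factor 1/0.18 = 5.5556
Step 3: v brought to 4150 μL → factor = 4150 μL/v
Product of known-step factors = 42.484
Overall factor = 8.00 μM / (32.7 nM) = 244.65
Step-3 factor = 244.65 / 42.484 = 5.7586
v = 4150 μL / 5.7586 = 721 μL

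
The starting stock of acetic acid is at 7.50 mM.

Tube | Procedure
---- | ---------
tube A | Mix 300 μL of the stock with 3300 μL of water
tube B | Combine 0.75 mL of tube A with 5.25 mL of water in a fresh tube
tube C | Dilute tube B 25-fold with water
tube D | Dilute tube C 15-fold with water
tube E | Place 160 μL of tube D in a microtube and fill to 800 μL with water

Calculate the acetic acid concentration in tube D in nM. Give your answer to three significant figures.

Step 1: 300 μL + 3300 μL = 3600 μL total → factor 3600/300 = 12
Step 2: 0.75 mL + 5.25 mL = 6 mL total → factor 6/0.75 = 8
Step 3: 25-fold → factor 25
Step 4: 15-fold → factor 15
Dilution factor through tube D = 12 × 8 × 25 × 15 = 36000
[tube D] = 7.50 mM / 36000 = 0.0002083 mM = 208 nM

208 nM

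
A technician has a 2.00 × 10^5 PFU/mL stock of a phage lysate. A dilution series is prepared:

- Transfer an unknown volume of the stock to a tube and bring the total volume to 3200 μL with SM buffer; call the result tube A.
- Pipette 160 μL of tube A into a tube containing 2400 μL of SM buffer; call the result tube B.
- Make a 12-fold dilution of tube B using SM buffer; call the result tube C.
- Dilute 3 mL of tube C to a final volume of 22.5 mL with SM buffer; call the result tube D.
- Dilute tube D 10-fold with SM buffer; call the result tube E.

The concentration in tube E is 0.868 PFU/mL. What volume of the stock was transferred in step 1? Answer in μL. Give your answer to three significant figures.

Step 1: v brought to 3200 μL → factor = 3200 μL/v
Step 2: 160 μL + 2400 μL = 2560 μL total → factor 2560/160 = 16
Step 3: 12-fold → factor 12
Step 4: 3 mL brought to 22.5 mL → factor 22.5/3 = 7.5
Step 5: 10-fold → factor 10
Product of known-step factors = 14400
Overall factor = 2.00 × 10^5 PFU/mL / (0.868 PFU/mL) = 2.3041 × 10^5
Step-1 factor = 2.3041 × 10^5 / 14400 = 16.001
v = 3200 μL / 16.001 = 200 μL

200 μL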